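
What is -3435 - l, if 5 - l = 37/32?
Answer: -110043/32 ≈ -3438.8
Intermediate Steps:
l = 123/32 (l = 5 - 37/32 = 123/32 ≈ 3.8438)
-3435 - l = -3435 - 123/32 = -110043/32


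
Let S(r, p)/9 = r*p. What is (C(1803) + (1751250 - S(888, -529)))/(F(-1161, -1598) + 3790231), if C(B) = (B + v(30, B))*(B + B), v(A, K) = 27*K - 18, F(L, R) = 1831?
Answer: 93979707/1896031 ≈ 49.567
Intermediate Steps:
S(r, p) = 9*p*r (S(r, p) = 9*(r*p) = 9*(p*r) = 9*p*r)
v(A, K) = -18 + 27*K
C(B) = 2*B*(-18 + 28*B) (C(B) = (B + (-18 + 27*B))*(B + B) = (-18 + 28*B)*(2*B) = 2*B*(-18 + 28*B))
(C(1803) + (1751250 - S(888, -529)))/(F(-1161, -1598) + 3790231) = (4*1803*(-9 + 14*1803) + (1751250 - 9*(-529)*888))/(1831 + 3790231) = (4*1803*(-9 + 25242) + (1751250 - 1*(-4227768)))/3792062 = (4*1803*25233 + (1751250 + 4227768))*(1/3792062) = (181980396 + 5979018)*(1/3792062) = 187959414*(1/3792062) = 93979707/1896031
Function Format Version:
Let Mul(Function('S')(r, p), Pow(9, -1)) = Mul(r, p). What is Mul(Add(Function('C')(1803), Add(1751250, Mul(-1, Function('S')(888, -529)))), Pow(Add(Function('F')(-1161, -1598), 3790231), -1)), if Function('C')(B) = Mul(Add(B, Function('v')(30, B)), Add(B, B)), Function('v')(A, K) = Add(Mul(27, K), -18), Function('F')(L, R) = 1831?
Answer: Rational(93979707, 1896031) ≈ 49.567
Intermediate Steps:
Function('S')(r, p) = Mul(9, p, r) (Function('S')(r, p) = Mul(9, Mul(r, p)) = Mul(9, Mul(p, r)) = Mul(9, p, r))
Function('v')(A, K) = Add(-18, Mul(27, K))
Function('C')(B) = Mul(2, B, Add(-18, Mul(28, B))) (Function('C')(B) = Mul(Add(B, Add(-18, Mul(27, B))), Add(B, B)) = Mul(Add(-18, Mul(28, B)), Mul(2, B)) = Mul(2, B, Add(-18, Mul(28, B))))
Mul(Add(Function('C')(1803), Add(1751250, Mul(-1, Function('S')(888, -529)))), Pow(Add(Function('F')(-1161, -1598), 3790231), -1)) = Mul(Add(Mul(4, 1803, Add(-9, Mul(14, 1803))), Add(1751250, Mul(-1, Mul(9, -529, 888)))), Pow(Add(1831, 3790231), -1)) = Mul(Add(Mul(4, 1803, Add(-9, 25242)), Add(1751250, Mul(-1, -4227768))), Pow(3792062, -1)) = Mul(Add(Mul(4, 1803, 25233), Add(1751250, 4227768)), Rational(1, 3792062)) = Mul(Add(181980396, 5979018), Rational(1, 3792062)) = Mul(187959414, Rational(1, 3792062)) = Rational(93979707, 1896031)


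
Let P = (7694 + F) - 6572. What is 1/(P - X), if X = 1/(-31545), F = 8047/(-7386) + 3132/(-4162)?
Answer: 161618346990/181038086790457 ≈ 0.00089273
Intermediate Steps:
F = -28312283/15370266 (F = 8047*(-1/7386) + 3132*(-1/4162) = -8047/7386 - 1566/2081 = -28312283/15370266 ≈ -1.8420)
X = -1/31545 ≈ -3.1701e-5
P = 17217126169/15370266 (P = (7694 - 28312283/15370266) - 6572 = 118230514321/15370266 - 6572 = 17217126169/15370266 ≈ 1120.2)
1/(P - X) = 1/(17217126169/15370266 - 1*(-1/31545)) = 1/(17217126169/15370266 + 1/31545) = 1/(181038086790457/161618346990) = 161618346990/181038086790457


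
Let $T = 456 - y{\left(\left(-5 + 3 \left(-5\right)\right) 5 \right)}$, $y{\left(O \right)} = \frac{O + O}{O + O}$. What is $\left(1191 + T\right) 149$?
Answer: $245254$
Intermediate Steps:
$y{\left(O \right)} = 1$ ($y{\left(O \right)} = \frac{2 O}{2 O} = 2 O \frac{1}{2 O} = 1$)
$T = 455$ ($T = 456 - 1 = 455$)
$\left(1191 + T\right) 149 = \left(1191 + 455\right) 149 = 1646 \cdot 149 = 245254$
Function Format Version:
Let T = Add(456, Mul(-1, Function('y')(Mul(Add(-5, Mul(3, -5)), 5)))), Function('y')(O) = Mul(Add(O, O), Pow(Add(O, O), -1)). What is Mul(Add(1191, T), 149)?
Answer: 245254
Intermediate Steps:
Function('y')(O) = 1 (Function('y')(O) = Mul(Mul(2, O), Pow(Mul(2, O), -1)) = Mul(Mul(2, O), Mul(Rational(1, 2), Pow(O, -1))) = 1)
T = 455 (T = Add(456, Mul(-1, 1)) = Add(456, -1) = 455)
Mul(Add(1191, T), 149) = Mul(Add(1191, 455), 149) = Mul(1646, 149) = 245254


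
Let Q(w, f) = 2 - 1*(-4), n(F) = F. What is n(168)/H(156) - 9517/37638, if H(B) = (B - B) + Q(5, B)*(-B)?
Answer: -211543/489294 ≈ -0.43234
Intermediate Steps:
Q(w, f) = 6 (Q(w, f) = 2 + 4 = 6)
H(B) = -6*B (H(B) = (B - B) + 6*(-B) = 0 - 6*B = -6*B)
n(168)/H(156) - 9517/37638 = 168/((-6*156)) - 9517/37638 = 168/(-936) - 9517*1/37638 = 168*(-1/936) - 9517/37638 = -7/39 - 9517/37638 = -211543/489294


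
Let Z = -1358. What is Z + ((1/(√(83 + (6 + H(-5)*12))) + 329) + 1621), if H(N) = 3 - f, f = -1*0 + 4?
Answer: 592 + √77/77 ≈ 592.11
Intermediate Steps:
f = 4 (f = 0 + 4 = 4)
H(N) = -1 (H(N) = 3 - 1*4 = 3 - 4 = -1)
Z + ((1/(√(83 + (6 + H(-5)*12))) + 329) + 1621) = -1358 + ((1/(√(83 + (6 - 1*12))) + 329) + 1621) = -1358 + ((1/(√(83 + (6 - 12))) + 329) + 1621) = -1358 + ((1/(√(83 - 6)) + 329) + 1621) = -1358 + ((1/(√77) + 329) + 1621) = -1358 + ((√77/77 + 329) + 1621) = -1358 + ((329 + √77/77) + 1621) = -1358 + (1950 + √77/77) = 592 + √77/77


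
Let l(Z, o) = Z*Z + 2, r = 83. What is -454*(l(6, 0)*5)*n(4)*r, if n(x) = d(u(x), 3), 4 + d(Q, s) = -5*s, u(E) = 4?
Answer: 136032020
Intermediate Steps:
l(Z, o) = 2 + Z² (l(Z, o) = Z² + 2 = 2 + Z²)
d(Q, s) = -4 - 5*s
n(x) = -19 (n(x) = -4 - 5*3 = -4 - 15 = -19)
-454*(l(6, 0)*5)*n(4)*r = -454*((2 + 6²)*5)*(-19)*83 = -454*((2 + 36)*5)*(-19)*83 = -454*(38*5)*(-19)*83 = -454*190*(-19)*83 = -(-1638940)*83 = -454*(-299630) = 136032020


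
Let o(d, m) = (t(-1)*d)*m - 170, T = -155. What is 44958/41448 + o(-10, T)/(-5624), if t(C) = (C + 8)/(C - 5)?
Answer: 41855219/29137944 ≈ 1.4365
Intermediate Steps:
t(C) = (8 + C)/(-5 + C)
o(d, m) = -170 - 7*d*m/6 (o(d, m) = (((8 - 1)/(-5 - 1))*d)*m - 170 = ((7/(-6))*d)*m - 170 = ((-⅙*7)*d)*m - 170 = (-7*d/6)*m - 170 = -7*d*m/6 - 170 = -170 - 7*d*m/6)
44958/41448 + o(-10, T)/(-5624) = 44958/41448 + (-170 - 7/6*(-10)*(-155))/(-5624) = 44958*(1/41448) + (-170 - 5425/3)*(-1/5624) = 7493/6908 - 5935/3*(-1/5624) = 7493/6908 + 5935/16872 = 41855219/29137944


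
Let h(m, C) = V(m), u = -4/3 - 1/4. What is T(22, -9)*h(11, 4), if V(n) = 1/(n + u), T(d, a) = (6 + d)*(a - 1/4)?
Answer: -3108/113 ≈ -27.504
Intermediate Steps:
T(d, a) = (6 + d)*(-¼ + a) (T(d, a) = (6 + d)*(a - 1*¼) = (6 + d)*(a - ¼) = (6 + d)*(-¼ + a))
u = -19/12 (u = -4*⅓ - 1*¼ = -4/3 - ¼ = -19/12 ≈ -1.5833)
V(n) = 1/(-19/12 + n) (V(n) = 1/(n - 19/12) = 1/(-19/12 + n))
h(m, C) = 12/(-19 + 12*m)
T(22, -9)*h(11, 4) = (-3/2 + 6*(-9) - ¼*22 - 9*22)*(12/(-19 + 12*11)) = (-3/2 - 54 - 11/2 - 198)*(12/(-19 + 132)) = -3108/113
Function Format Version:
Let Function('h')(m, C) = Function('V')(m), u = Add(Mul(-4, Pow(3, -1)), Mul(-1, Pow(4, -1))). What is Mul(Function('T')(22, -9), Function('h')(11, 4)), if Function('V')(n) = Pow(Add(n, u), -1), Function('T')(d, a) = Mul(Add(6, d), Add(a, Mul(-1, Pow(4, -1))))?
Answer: Rational(-3108, 113) ≈ -27.504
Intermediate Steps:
Function('T')(d, a) = Mul(Add(6, d), Add(Rational(-1, 4), a)) (Function('T')(d, a) = Mul(Add(6, d), Add(a, Mul(-1, Rational(1, 4)))) = Mul(Add(6, d), Add(a, Rational(-1, 4))) = Mul(Add(6, d), Add(Rational(-1, 4), a)))
u = Rational(-19, 12) (u = Add(Mul(-4, Rational(1, 3)), Mul(-1, Rational(1, 4))) = Add(Rational(-4, 3), Rational(-1, 4)) = Rational(-19, 12) ≈ -1.5833)
Function('V')(n) = Pow(Add(Rational(-19, 12), n), -1) (Function('V')(n) = Pow(Add(n, Rational(-19, 12)), -1) = Pow(Add(Rational(-19, 12), n), -1))
Function('h')(m, C) = Mul(12, Pow(Add(-19, Mul(12, m)), -1))
Mul(Function('T')(22, -9), Function('h')(11, 4)) = Mul(Add(Rational(-3, 2), Mul(6, -9), Mul(Rational(-1, 4), 22), Mul(-9, 22)), Mul(12, Pow(Add(-19, Mul(12, 11)), -1))) = Mul(Add(Rational(-3, 2), -54, Rational(-11, 2), -198), Mul(12, Pow(Add(-19, 132), -1))) = Mul(-259, Mul(12, Pow(113, -1))) = Mul(-259, Mul(12, Rational(1, 113))) = Mul(-259, Rational(12, 113)) = Rational(-3108, 113)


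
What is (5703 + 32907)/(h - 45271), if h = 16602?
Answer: -38610/28669 ≈ -1.3468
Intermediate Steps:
(5703 + 32907)/(h - 45271) = (5703 + 32907)/(16602 - 45271) = 38610/(-28669) = 38610*(-1/28669) = -38610/28669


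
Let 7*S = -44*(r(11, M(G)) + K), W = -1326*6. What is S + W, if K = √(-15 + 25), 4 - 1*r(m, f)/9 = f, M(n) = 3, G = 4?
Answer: -56088/7 - 44*√10/7 ≈ -8032.4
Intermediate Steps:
r(m, f) = 36 - 9*f
K = √10 ≈ 3.1623
W = -7956
S = -396/7 - 44*√10/7 (S = (-44*((36 - 9*3) + √10))/7 = (-44*((36 - 27) + √10))/7 = (-44*(9 + √10))/7 = (-396 - 44*√10)/7 = -396/7 - 44*√10/7 ≈ -76.449)
S + W = (-396/7 - 44*√10/7) - 7956 = -56088/7 - 44*√10/7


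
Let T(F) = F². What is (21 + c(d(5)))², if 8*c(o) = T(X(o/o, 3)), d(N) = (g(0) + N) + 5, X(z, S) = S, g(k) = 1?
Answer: 31329/64 ≈ 489.52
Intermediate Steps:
d(N) = 6 + N (d(N) = (1 + N) + 5 = 6 + N)
c(o) = 9/8 (c(o) = (⅛)*3² = (⅛)*9 = 9/8)
(21 + c(d(5)))² = (21 + 9/8)² = (177/8)² = 31329/64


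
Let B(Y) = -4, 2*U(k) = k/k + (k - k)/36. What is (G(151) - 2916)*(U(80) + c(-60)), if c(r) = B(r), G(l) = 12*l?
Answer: 3864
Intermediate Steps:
U(k) = ½ (U(k) = (k/k + (k - k)/36)/2 = (1 + 0*(1/36))/2 = (1 + 0)/2 = (½)*1 = ½)
c(r) = -4
(G(151) - 2916)*(U(80) + c(-60)) = (12*151 - 2916)*(½ - 4) = (1812 - 2916)*(-7/2) = -1104*(-7/2) = 3864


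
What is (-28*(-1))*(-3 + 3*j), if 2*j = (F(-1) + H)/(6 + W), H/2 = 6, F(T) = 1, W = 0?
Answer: 7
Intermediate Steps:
H = 12 (H = 2*6 = 12)
j = 13/12 (j = ((1 + 12)/(6 + 0))/2 = (13/6)/2 = (13*(1/6))/2 = (1/2)*(13/6) = 13/12 ≈ 1.0833)
(-28*(-1))*(-3 + 3*j) = (-28*(-1))*(-3 + 3*(13/12)) = 28*(-3 + 13/4) = 28*(1/4) = 7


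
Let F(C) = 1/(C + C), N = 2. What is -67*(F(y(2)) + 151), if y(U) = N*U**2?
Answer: -161939/16 ≈ -10121.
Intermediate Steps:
y(U) = 2*U**2
F(C) = 1/(2*C)
-67*(F(y(2)) + 151) = -67*(1/(2*((2*2**2))) + 151) = -67*(1/(2*((2*4))) + 151) = -67*((1/2)/8 + 151) = -67*((1/2)*(1/8) + 151) = -67*(1/16 + 151) = -67*2417/16 = -161939/16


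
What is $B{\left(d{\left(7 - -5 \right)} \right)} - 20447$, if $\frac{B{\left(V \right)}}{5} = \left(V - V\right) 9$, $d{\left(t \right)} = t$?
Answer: $-20447$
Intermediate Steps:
$B{\left(V \right)} = 0$ ($B{\left(V \right)} = 5 \left(V - V\right) 9 = 5 \cdot 0 \cdot 9 = 5 \cdot 0 = 0$)
$B{\left(d{\left(7 - -5 \right)} \right)} - 20447 = 0 - 20447 = -20447$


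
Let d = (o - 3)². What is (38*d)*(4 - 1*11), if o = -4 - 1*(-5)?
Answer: -1064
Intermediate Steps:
o = 1 (o = -4 + 5 = 1)
d = 4 (d = (1 - 3)² = (-2)² = 4)
(38*d)*(4 - 1*11) = (38*4)*(4 - 1*11) = 152*(4 - 11) = 152*(-7) = -1064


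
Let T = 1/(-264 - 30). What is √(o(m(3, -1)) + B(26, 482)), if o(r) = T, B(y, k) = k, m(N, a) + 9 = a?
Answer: √850242/42 ≈ 21.954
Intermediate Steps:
T = -1/294 (T = 1/(-294) = -1/294 ≈ -0.0034014)
m(N, a) = -9 + a
o(r) = -1/294
√(o(m(3, -1)) + B(26, 482)) = √(-1/294 + 482) = √(141707/294) = √850242/42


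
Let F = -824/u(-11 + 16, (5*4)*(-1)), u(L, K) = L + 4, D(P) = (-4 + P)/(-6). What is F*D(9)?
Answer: 2060/27 ≈ 76.296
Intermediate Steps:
D(P) = ⅔ - P/6 (D(P) = (-4 + P)*(-⅙) = ⅔ - P/6)
u(L, K) = 4 + L
F = -824/9 (F = -824/(4 + (-11 + 16)) = -824/(4 + 5) = -824/9 ≈ -91.556)
F*D(9) = -824*(⅔ - ⅙*9)/9 = -824*(⅔ - 3/2)/9 = -824/9*(-⅚) = 2060/27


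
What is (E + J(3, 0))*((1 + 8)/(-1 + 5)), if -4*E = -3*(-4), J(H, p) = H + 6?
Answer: 27/2 ≈ 13.500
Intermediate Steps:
J(H, p) = 6 + H
E = -3 (E = -(-3)*(-4)/4 = -¼*12 = -3)
(E + J(3, 0))*((1 + 8)/(-1 + 5)) = (-3 + (6 + 3))*((1 + 8)/(-1 + 5)) = (-3 + 9)*(9/4) = 6*(9*(¼)) = 6*(9/4) = 27/2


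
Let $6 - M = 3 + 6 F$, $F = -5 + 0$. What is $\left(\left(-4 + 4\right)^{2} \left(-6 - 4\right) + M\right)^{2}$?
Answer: $1089$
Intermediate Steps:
$F = -5$
$M = 33$ ($M = 6 - \left(3 + 6 \left(-5\right)\right) = 6 - \left(3 - 30\right) = 6 - -27 = 6 + 27 = 33$)
$\left(\left(-4 + 4\right)^{2} \left(-6 - 4\right) + M\right)^{2} = \left(\left(-4 + 4\right)^{2} \left(-6 - 4\right) + 33\right)^{2} = \left(0^{2} \left(-10\right) + 33\right)^{2} = \left(0 \left(-10\right) + 33\right)^{2} = \left(0 + 33\right)^{2} = 33^{2} = 1089$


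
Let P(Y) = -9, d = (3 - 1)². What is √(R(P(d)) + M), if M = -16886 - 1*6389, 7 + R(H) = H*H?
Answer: I*√23201 ≈ 152.32*I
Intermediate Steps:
d = 4 (d = 2² = 4)
R(H) = -7 + H² (R(H) = -7 + H*H = -7 + H²)
M = -23275 (M = -16886 - 6389 = -23275)
√(R(P(d)) + M) = √((-7 + (-9)²) - 23275) = √((-7 + 81) - 23275) = √(74 - 23275) = √(-23201) = I*√23201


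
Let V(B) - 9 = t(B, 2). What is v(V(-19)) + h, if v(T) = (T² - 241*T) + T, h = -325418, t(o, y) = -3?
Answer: -326822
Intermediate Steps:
V(B) = 6 (V(B) = 9 - 3 = 6)
v(T) = T² - 240*T
v(V(-19)) + h = 6*(-240 + 6) - 325418 = 6*(-234) - 325418 = -1404 - 325418 = -326822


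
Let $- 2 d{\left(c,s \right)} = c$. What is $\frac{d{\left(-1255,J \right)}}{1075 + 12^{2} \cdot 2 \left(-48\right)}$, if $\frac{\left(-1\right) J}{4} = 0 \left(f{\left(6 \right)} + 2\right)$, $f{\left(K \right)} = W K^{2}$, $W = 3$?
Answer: $- \frac{1255}{25498} \approx -0.04922$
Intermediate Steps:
$f{\left(K \right)} = 3 K^{2}$
$J = 0$ ($J = - 4 \cdot 0 \left(3 \cdot 6^{2} + 2\right) = - 4 \cdot 0 \left(3 \cdot 36 + 2\right) = - 4 \cdot 0 \left(108 + 2\right) = - 4 \cdot 0 \cdot 110 = \left(-4\right) 0 = 0$)
$d{\left(c,s \right)} = - \frac{c}{2}$
$\frac{d{\left(-1255,J \right)}}{1075 + 12^{2} \cdot 2 \left(-48\right)} = \frac{\left(- \frac{1}{2}\right) \left(-1255\right)}{1075 + 12^{2} \cdot 2 \left(-48\right)} = \frac{1255}{2 \left(1075 + 144 \left(-96\right)\right)} = \frac{1255}{2 \left(1075 - 13824\right)} = \frac{1255}{2 \left(-12749\right)} = \frac{1255}{2} \left(- \frac{1}{12749}\right) = - \frac{1255}{25498}$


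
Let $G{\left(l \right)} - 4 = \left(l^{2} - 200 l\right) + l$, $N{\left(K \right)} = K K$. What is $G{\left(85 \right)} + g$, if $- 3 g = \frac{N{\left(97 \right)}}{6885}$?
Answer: $- \frac{200073739}{20655} \approx -9686.5$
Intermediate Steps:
$N{\left(K \right)} = K^{2}$
$G{\left(l \right)} = 4 + l^{2} - 199 l$ ($G{\left(l \right)} = 4 + \left(\left(l^{2} - 200 l\right) + l\right) = 4 + \left(l^{2} - 199 l\right) = 4 + l^{2} - 199 l$)
$g = - \frac{9409}{20655}$ ($g = - \frac{97^{2} \cdot \frac{1}{6885}}{3} = - \frac{9409 \cdot \frac{1}{6885}}{3} = \left(- \frac{1}{3}\right) \frac{9409}{6885} = - \frac{9409}{20655} \approx -0.45553$)
$G{\left(85 \right)} + g = \left(4 + 85^{2} - 16915\right) - \frac{9409}{20655} = \left(4 + 7225 - 16915\right) - \frac{9409}{20655} = -9686 - \frac{9409}{20655} = - \frac{200073739}{20655}$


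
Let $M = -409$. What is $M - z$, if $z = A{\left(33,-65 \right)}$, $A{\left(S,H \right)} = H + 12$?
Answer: $-356$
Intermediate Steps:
$A{\left(S,H \right)} = 12 + H$
$z = -53$ ($z = 12 - 65 = -53$)
$M - z = -409 - -53 = -409 + 53 = -356$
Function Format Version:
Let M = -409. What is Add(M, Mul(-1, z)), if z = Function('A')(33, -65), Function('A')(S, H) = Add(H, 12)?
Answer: -356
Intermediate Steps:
Function('A')(S, H) = Add(12, H)
z = -53 (z = Add(12, -65) = -53)
Add(M, Mul(-1, z)) = Add(-409, Mul(-1, -53)) = Add(-409, 53) = -356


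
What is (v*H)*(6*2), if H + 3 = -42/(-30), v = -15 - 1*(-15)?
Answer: 0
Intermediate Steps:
v = 0 (v = -15 + 15 = 0)
H = -8/5 (H = -3 - 42/(-30) = -3 - 42*(-1/30) = -3 + 7/5 = -8/5 ≈ -1.6000)
(v*H)*(6*2) = (0*(-8/5))*(6*2) = 0*12 = 0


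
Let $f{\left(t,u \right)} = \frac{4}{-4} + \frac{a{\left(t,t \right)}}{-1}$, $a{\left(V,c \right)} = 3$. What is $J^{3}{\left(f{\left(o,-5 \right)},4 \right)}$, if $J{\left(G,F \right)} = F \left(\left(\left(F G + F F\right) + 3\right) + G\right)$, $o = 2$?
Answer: $-64$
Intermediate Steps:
$f{\left(t,u \right)} = -4$ ($f{\left(t,u \right)} = \frac{4}{-4} + \frac{3}{-1} = 4 \left(- \frac{1}{4}\right) + 3 \left(-1\right) = -1 - 3 = -4$)
$J{\left(G,F \right)} = F \left(3 + G + F^{2} + F G\right)$ ($J{\left(G,F \right)} = F \left(\left(\left(F G + F^{2}\right) + 3\right) + G\right) = F \left(\left(\left(F^{2} + F G\right) + 3\right) + G\right) = F \left(\left(3 + F^{2} + F G\right) + G\right) = F \left(3 + G + F^{2} + F G\right)$)
$J^{3}{\left(f{\left(o,-5 \right)},4 \right)} = \left(4 \left(3 - 4 + 4^{2} + 4 \left(-4\right)\right)\right)^{3} = \left(4 \left(3 - 4 + 16 - 16\right)\right)^{3} = \left(4 \left(-1\right)\right)^{3} = \left(-4\right)^{3} = -64$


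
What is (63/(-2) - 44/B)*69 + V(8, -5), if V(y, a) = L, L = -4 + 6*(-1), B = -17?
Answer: -68167/34 ≈ -2004.9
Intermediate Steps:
L = -10 (L = -4 - 6 = -10)
V(y, a) = -10
(63/(-2) - 44/B)*69 + V(8, -5) = (63/(-2) - 44/(-17))*69 - 10 = (63*(-½) - 44*(-1/17))*69 - 10 = (-63/2 + 44/17)*69 - 10 = -983/34*69 - 10 = -67827/34 - 10 = -68167/34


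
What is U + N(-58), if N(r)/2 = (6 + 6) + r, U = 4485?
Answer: 4393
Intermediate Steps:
N(r) = 24 + 2*r (N(r) = 2*((6 + 6) + r) = 2*(12 + r) = 24 + 2*r)
U + N(-58) = 4485 + (24 + 2*(-58)) = 4485 + (24 - 116) = 4485 - 92 = 4393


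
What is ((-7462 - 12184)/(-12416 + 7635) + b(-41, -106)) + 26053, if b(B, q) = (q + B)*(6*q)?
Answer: 571564291/4781 ≈ 1.1955e+5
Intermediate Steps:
b(B, q) = 6*q*(B + q) (b(B, q) = (B + q)*(6*q) = 6*q*(B + q))
((-7462 - 12184)/(-12416 + 7635) + b(-41, -106)) + 26053 = ((-7462 - 12184)/(-12416 + 7635) + 6*(-106)*(-41 - 106)) + 26053 = (-19646/(-4781) + 6*(-106)*(-147)) + 26053 = (-19646*(-1/4781) + 93492) + 26053 = (19646/4781 + 93492) + 26053 = 447004898/4781 + 26053 = 571564291/4781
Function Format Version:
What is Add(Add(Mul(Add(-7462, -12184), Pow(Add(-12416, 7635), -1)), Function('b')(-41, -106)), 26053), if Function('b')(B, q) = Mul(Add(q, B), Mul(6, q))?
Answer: Rational(571564291, 4781) ≈ 1.1955e+5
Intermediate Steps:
Function('b')(B, q) = Mul(6, q, Add(B, q)) (Function('b')(B, q) = Mul(Add(B, q), Mul(6, q)) = Mul(6, q, Add(B, q)))
Add(Add(Mul(Add(-7462, -12184), Pow(Add(-12416, 7635), -1)), Function('b')(-41, -106)), 26053) = Add(Add(Mul(Add(-7462, -12184), Pow(Add(-12416, 7635), -1)), Mul(6, -106, Add(-41, -106))), 26053) = Add(Add(Mul(-19646, Pow(-4781, -1)), Mul(6, -106, -147)), 26053) = Add(Add(Mul(-19646, Rational(-1, 4781)), 93492), 26053) = Add(Add(Rational(19646, 4781), 93492), 26053) = Add(Rational(447004898, 4781), 26053) = Rational(571564291, 4781)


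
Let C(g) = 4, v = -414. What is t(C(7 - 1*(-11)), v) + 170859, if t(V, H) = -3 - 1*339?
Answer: 170517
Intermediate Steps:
t(V, H) = -342 (t(V, H) = -3 - 339 = -342)
t(C(7 - 1*(-11)), v) + 170859 = -342 + 170859 = 170517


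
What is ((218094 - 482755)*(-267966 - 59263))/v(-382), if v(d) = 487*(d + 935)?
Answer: 12372107767/38473 ≈ 3.2158e+5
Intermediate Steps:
v(d) = 455345 + 487*d (v(d) = 487*(935 + d) = 455345 + 487*d)
((218094 - 482755)*(-267966 - 59263))/v(-382) = ((218094 - 482755)*(-267966 - 59263))/(455345 + 487*(-382)) = (-264661*(-327229))/(455345 - 186034) = 86604754369/269311 = 86604754369*(1/269311) = 12372107767/38473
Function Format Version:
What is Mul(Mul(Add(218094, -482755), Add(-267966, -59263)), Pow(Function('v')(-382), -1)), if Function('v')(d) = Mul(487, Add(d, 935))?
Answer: Rational(12372107767, 38473) ≈ 3.2158e+5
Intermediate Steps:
Function('v')(d) = Add(455345, Mul(487, d)) (Function('v')(d) = Mul(487, Add(935, d)) = Add(455345, Mul(487, d)))
Mul(Mul(Add(218094, -482755), Add(-267966, -59263)), Pow(Function('v')(-382), -1)) = Mul(Mul(Add(218094, -482755), Add(-267966, -59263)), Pow(Add(455345, Mul(487, -382)), -1)) = Mul(Mul(-264661, -327229), Pow(Add(455345, -186034), -1)) = Mul(86604754369, Pow(269311, -1)) = Mul(86604754369, Rational(1, 269311)) = Rational(12372107767, 38473)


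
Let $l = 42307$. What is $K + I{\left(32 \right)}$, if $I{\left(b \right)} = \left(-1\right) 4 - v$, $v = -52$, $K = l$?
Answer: $42355$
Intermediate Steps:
$K = 42307$
$I{\left(b \right)} = 48$ ($I{\left(b \right)} = \left(-1\right) 4 - -52 = -4 + 52 = 48$)
$K + I{\left(32 \right)} = 42307 + 48 = 42355$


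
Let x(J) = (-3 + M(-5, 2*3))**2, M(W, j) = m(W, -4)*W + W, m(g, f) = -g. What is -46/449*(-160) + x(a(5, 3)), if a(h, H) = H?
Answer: 496321/449 ≈ 1105.4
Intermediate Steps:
M(W, j) = W - W**2 (M(W, j) = (-W)*W + W = -W**2 + W = W - W**2)
x(J) = 1089 (x(J) = (-3 - 5*(1 - 1*(-5)))**2 = (-3 - 5*(1 + 5))**2 = (-3 - 5*6)**2 = (-3 - 30)**2 = (-33)**2 = 1089)
-46/449*(-160) + x(a(5, 3)) = -46/449*(-160) + 1089 = 7360/449 + 1089 = 496321/449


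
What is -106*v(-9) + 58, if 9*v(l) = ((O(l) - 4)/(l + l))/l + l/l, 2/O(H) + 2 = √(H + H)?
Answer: 373094/8019 + 53*I*√2/2673 ≈ 46.526 + 0.028041*I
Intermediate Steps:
O(H) = 2/(-2 + √2*√H) (O(H) = 2/(-2 + √(H + H)) = 2/(-2 + √(2*H)) = 2/(-2 + √2*√H))
v(l) = ⅑ + (-4 + 2/(-2 + √2*√l))/(18*l²) (v(l) = (((2/(-2 + √2*√l) - 4)/(l + l))/l + l/l)/9 = (((-4 + 2/(-2 + √2*√l))/((2*l)))/l + 1)/9 = (((-4 + 2/(-2 + √2*√l))*(1/(2*l)))/l + 1)/9 = (((-4 + 2/(-2 + √2*√l))/(2*l))/l + 1)/9 = ((-4 + 2/(-2 + √2*√l))/(2*l²) + 1)/9 = (1 + (-4 + 2/(-2 + √2*√l))/(2*l²))/9 = ⅑ + (-4 + 2/(-2 + √2*√l))/(18*l²))
-106*v(-9) + 58 = -106*(1 + (-2 + (-9)²)*(-2 + √2*√(-9)))/(9*(-9)²*(-2 + √2*√(-9))) + 58 = -106*(1 + (-2 + 81)*(-2 + √2*(3*I)))/(9*81*(-2 + √2*(3*I))) + 58 = -106*(1 + 79*(-2 + 3*I*√2))/(9*81*(-2 + 3*I*√2)) + 58 = -106*(1 + (-158 + 237*I*√2))/(9*81*(-2 + 3*I*√2)) + 58 = -106*(-157 + 237*I*√2)/(9*81*(-2 + 3*I*√2)) + 58 = -106*(-157 + 237*I*√2)/(729*(-2 + 3*I*√2)) + 58 = 58 - 106*(-157 + 237*I*√2)/(729*(-2 + 3*I*√2))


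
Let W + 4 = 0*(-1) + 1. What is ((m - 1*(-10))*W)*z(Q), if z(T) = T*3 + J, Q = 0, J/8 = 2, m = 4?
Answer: -672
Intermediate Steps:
J = 16 (J = 8*2 = 16)
W = -3 (W = -4 + (0*(-1) + 1) = -4 + (0 + 1) = -4 + 1 = -3)
z(T) = 16 + 3*T (z(T) = T*3 + 16 = 3*T + 16 = 16 + 3*T)
((m - 1*(-10))*W)*z(Q) = ((4 - 1*(-10))*(-3))*(16 + 3*0) = ((4 + 10)*(-3))*(16 + 0) = (14*(-3))*16 = -42*16 = -672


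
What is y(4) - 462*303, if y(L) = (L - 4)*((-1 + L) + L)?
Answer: -139986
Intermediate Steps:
y(L) = (-1 + 2*L)*(-4 + L) (y(L) = (-4 + L)*(-1 + 2*L) = (-1 + 2*L)*(-4 + L))
y(4) - 462*303 = (4 - 9*4 + 2*4²) - 462*303 = (4 - 36 + 2*16) - 139986 = (4 - 36 + 32) - 139986 = 0 - 139986 = -139986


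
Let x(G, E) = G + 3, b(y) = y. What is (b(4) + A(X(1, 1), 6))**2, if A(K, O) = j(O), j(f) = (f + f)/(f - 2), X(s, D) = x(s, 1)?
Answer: 49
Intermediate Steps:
x(G, E) = 3 + G
X(s, D) = 3 + s
j(f) = 2*f/(-2 + f) (j(f) = (2*f)/(-2 + f) = 2*f/(-2 + f))
A(K, O) = 2*O/(-2 + O)
(b(4) + A(X(1, 1), 6))**2 = (4 + 2*6/(-2 + 6))**2 = (4 + 2*6/4)**2 = (4 + 2*6*(1/4))**2 = (4 + 3)**2 = 7**2 = 49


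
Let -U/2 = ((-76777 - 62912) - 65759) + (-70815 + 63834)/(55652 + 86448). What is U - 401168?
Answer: 691181381/71050 ≈ 9728.1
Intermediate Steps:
U = 29194167781/71050 (U = -2*(((-76777 - 62912) - 65759) + (-70815 + 63834)/(55652 + 86448)) = -2*((-139689 - 65759) - 6981/142100) = -2*(-205448 - 6981*1/142100) = -2*(-205448 - 6981/142100) = -2*(-29194167781/142100) = 29194167781/71050 ≈ 4.1090e+5)
U - 401168 = 29194167781/71050 - 401168 = 691181381/71050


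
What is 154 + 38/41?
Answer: 6352/41 ≈ 154.93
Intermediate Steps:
154 + 38/41 = 6352/41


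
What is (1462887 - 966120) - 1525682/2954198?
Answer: 733773276092/1477099 ≈ 4.9677e+5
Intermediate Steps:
(1462887 - 966120) - 1525682/2954198 = 496767 - 1525682*1/2954198 = 496767 - 762841/1477099 = 733773276092/1477099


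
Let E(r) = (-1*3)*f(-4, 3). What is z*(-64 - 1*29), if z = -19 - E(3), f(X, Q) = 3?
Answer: 930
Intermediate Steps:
E(r) = -9 (E(r) = -1*3*3 = -3*3 = -9)
z = -10 (z = -19 - 1*(-9) = -19 + 9 = -10)
z*(-64 - 1*29) = -10*(-64 - 1*29) = -10*(-64 - 29) = -10*(-93) = 930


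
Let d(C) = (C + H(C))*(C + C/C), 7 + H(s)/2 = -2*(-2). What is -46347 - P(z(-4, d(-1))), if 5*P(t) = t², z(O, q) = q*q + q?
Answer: -46347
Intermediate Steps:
H(s) = -6 (H(s) = -14 + 2*(-2*(-2)) = -14 + 2*4 = -14 + 8 = -6)
d(C) = (1 + C)*(-6 + C) (d(C) = (C - 6)*(C + C/C) = (-6 + C)*(C + 1) = (-6 + C)*(1 + C) = (1 + C)*(-6 + C))
z(O, q) = q + q² (z(O, q) = q² + q = q + q²)
P(t) = t²/5
-46347 - P(z(-4, d(-1))) = -46347 - ((-6 + (-1)² - 5*(-1))*(1 + (-6 + (-1)² - 5*(-1))))²/5 = -46347 - ((-6 + 1 + 5)*(1 + (-6 + 1 + 5)))²/5 = -46347 - (0*(1 + 0))²/5 = -46347 - (0*1)²/5 = -46347 - 0²/5 = -46347 - 0/5 = -46347 - 1*0 = -46347 + 0 = -46347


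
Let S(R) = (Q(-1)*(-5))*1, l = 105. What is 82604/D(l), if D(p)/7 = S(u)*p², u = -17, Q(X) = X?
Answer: 82604/385875 ≈ 0.21407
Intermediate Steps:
S(R) = 5 (S(R) = -1*(-5)*1 = 5*1 = 5)
D(p) = 35*p² (D(p) = 7*(5*p²) = 35*p²)
82604/D(l) = 82604/((35*105²)) = 82604/((35*11025)) = 82604/385875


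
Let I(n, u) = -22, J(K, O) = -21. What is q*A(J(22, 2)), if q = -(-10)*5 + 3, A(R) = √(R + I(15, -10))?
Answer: 53*I*√43 ≈ 347.54*I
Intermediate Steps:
A(R) = √(-22 + R) (A(R) = √(R - 22) = √(-22 + R))
q = 53 (q = -5*(-10) + 3 = 50 + 3 = 53)
q*A(J(22, 2)) = 53*√(-22 - 21) = 53*√(-43) = 53*(I*√43) = 53*I*√43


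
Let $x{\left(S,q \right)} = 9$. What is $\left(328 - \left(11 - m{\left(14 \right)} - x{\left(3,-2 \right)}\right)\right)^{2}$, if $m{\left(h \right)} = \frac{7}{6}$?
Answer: $\frac{3853369}{36} \approx 1.0704 \cdot 10^{5}$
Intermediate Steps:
$m{\left(h \right)} = \frac{7}{6}$ ($m{\left(h \right)} = 7 \cdot \frac{1}{6} = \frac{7}{6}$)
$\left(328 - \left(11 - m{\left(14 \right)} - x{\left(3,-2 \right)}\right)\right)^{2} = \left(328 + \left(\left(9 + \frac{7}{6}\right) - 11\right)\right)^{2} = \left(328 + \left(\frac{61}{6} - 11\right)\right)^{2} = \left(328 - \frac{5}{6}\right)^{2} = \left(\frac{1963}{6}\right)^{2} = \frac{3853369}{36}$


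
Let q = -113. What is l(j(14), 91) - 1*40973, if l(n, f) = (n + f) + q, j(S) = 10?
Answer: -40985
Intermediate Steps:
l(n, f) = -113 + f + n (l(n, f) = (n + f) - 113 = (f + n) - 113 = -113 + f + n)
l(j(14), 91) - 1*40973 = (-113 + 91 + 10) - 1*40973 = -12 - 40973 = -40985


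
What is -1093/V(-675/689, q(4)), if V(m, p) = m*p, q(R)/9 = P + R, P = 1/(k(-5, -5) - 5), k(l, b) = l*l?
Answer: 3012308/98415 ≈ 30.608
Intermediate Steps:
k(l, b) = l**2
P = 1/20 (P = 1/((-5)**2 - 5) = 1/(25 - 5) = 1/20 ≈ 0.050000)
q(R) = 9/20 + 9*R (q(R) = 9*(1/20 + R) = 9/20 + 9*R)
-1093/V(-675/689, q(4)) = -1093*(-689/(675*(9/20 + 9*4))) = -1093*(-689/(675*(9/20 + 36))) = -1093/((-675/689*729/20)) = -1093/(-98415/2756) = -1093*(-2756/98415) = 3012308/98415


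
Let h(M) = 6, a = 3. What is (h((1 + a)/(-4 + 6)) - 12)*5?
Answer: -30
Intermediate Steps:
(h((1 + a)/(-4 + 6)) - 12)*5 = (6 - 12)*5 = -6*5 = -30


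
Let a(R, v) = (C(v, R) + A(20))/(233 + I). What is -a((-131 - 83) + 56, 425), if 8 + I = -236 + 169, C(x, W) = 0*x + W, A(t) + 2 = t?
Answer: 70/79 ≈ 0.88608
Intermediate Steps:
A(t) = -2 + t
C(x, W) = W (C(x, W) = 0 + W = W)
I = -75 (I = -8 + (-236 + 169) = -8 - 67 = -75)
a(R, v) = 9/79 + R/158 (a(R, v) = (R + (-2 + 20))/(233 - 75) = (R + 18)/158 = (18 + R)*(1/158) = 9/79 + R/158)
-a((-131 - 83) + 56, 425) = -(9/79 + ((-131 - 83) + 56)/158) = -(9/79 + (-214 + 56)/158) = -(9/79 + (1/158)*(-158)) = -(9/79 - 1) = -1*(-70/79) = 70/79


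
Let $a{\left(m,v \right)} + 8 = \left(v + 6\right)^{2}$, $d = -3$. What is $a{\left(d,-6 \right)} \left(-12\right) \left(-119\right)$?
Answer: $-11424$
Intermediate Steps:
$a{\left(m,v \right)} = -8 + \left(6 + v\right)^{2}$ ($a{\left(m,v \right)} = -8 + \left(v + 6\right)^{2} = -8 + \left(6 + v\right)^{2}$)
$a{\left(d,-6 \right)} \left(-12\right) \left(-119\right) = \left(-8 + \left(6 - 6\right)^{2}\right) \left(-12\right) \left(-119\right) = \left(-8 + 0^{2}\right) \left(-12\right) \left(-119\right) = \left(-8 + 0\right) \left(-12\right) \left(-119\right) = \left(-8\right) \left(-12\right) \left(-119\right) = 96 \left(-119\right) = -11424$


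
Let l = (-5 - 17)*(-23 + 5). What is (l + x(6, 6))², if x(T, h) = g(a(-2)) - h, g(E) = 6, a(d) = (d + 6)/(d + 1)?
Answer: 156816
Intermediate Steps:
a(d) = (6 + d)/(1 + d)
l = 396 (l = -22*(-18) = 396)
x(T, h) = 6 - h
(l + x(6, 6))² = (396 + (6 - 1*6))² = (396 + (6 - 6))² = (396 + 0)² = 396² = 156816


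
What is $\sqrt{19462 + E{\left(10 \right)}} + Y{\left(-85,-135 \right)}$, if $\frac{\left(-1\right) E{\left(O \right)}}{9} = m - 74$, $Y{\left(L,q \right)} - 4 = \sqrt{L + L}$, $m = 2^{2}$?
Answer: $4 + 2 \sqrt{5023} + i \sqrt{170} \approx 145.75 + 13.038 i$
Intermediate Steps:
$m = 4$
$Y{\left(L,q \right)} = 4 + \sqrt{2} \sqrt{L}$ ($Y{\left(L,q \right)} = 4 + \sqrt{L + L} = 4 + \sqrt{2 L} = 4 + \sqrt{2} \sqrt{L}$)
$E{\left(O \right)} = 630$ ($E{\left(O \right)} = - 9 \left(4 - 74\right) = \left(-9\right) \left(-70\right) = 630$)
$\sqrt{19462 + E{\left(10 \right)}} + Y{\left(-85,-135 \right)} = \sqrt{19462 + 630} + \left(4 + \sqrt{2} \sqrt{-85}\right) = \sqrt{20092} + \left(4 + \sqrt{2} i \sqrt{85}\right) = 2 \sqrt{5023} + \left(4 + i \sqrt{170}\right) = 4 + 2 \sqrt{5023} + i \sqrt{170}$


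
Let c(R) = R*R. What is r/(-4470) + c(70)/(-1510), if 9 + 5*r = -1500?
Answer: -3574547/1124950 ≈ -3.1775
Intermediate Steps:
r = -1509/5 (r = -9/5 + (1/5)*(-1500) = -9/5 - 300 = -1509/5 ≈ -301.80)
c(R) = R**2
r/(-4470) + c(70)/(-1510) = -1509/5/(-4470) + 70**2/(-1510) = -1509/5*(-1/4470) + 4900*(-1/1510) = 503/7450 - 490/151 = -3574547/1124950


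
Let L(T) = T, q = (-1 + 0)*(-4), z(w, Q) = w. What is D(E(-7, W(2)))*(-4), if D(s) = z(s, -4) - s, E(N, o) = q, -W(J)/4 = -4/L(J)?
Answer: 0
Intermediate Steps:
q = 4 (q = -1*(-4) = 4)
W(J) = 16/J (W(J) = -(-16)/J = 16/J)
E(N, o) = 4
D(s) = 0 (D(s) = s - s = 0)
D(E(-7, W(2)))*(-4) = 0*(-4) = 0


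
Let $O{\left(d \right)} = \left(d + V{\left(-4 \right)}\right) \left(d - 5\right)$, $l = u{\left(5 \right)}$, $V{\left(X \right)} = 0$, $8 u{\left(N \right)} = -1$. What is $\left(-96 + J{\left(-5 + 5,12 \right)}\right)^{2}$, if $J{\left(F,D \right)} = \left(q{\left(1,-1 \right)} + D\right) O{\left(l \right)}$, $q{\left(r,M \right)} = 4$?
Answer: $\frac{117649}{16} \approx 7353.1$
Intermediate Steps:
$u{\left(N \right)} = - \frac{1}{8}$ ($u{\left(N \right)} = \frac{1}{8} \left(-1\right) = - \frac{1}{8}$)
$l = - \frac{1}{8} \approx -0.125$
$O{\left(d \right)} = d \left(-5 + d\right)$ ($O{\left(d \right)} = \left(d + 0\right) \left(d - 5\right) = d \left(-5 + d\right)$)
$J{\left(F,D \right)} = \frac{41}{16} + \frac{41 D}{64}$ ($J{\left(F,D \right)} = \left(4 + D\right) \left(- \frac{-5 - \frac{1}{8}}{8}\right) = \left(4 + D\right) \left(\left(- \frac{1}{8}\right) \left(- \frac{41}{8}\right)\right) = \left(4 + D\right) \frac{41}{64} = \frac{41}{16} + \frac{41 D}{64}$)
$\left(-96 + J{\left(-5 + 5,12 \right)}\right)^{2} = \left(-96 + \left(\frac{41}{16} + \frac{41}{64} \cdot 12\right)\right)^{2} = \left(-96 + \left(\frac{41}{16} + \frac{123}{16}\right)\right)^{2} = \left(-96 + \frac{41}{4}\right)^{2} = \left(- \frac{343}{4}\right)^{2} = \frac{117649}{16}$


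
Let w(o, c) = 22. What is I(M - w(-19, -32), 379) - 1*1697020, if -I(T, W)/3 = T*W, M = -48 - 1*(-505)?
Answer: -2191615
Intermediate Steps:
M = 457 (M = -48 + 505 = 457)
I(T, W) = -3*T*W
I(M - w(-19, -32), 379) - 1*1697020 = -3*(457 - 1*22)*379 - 1*1697020 = -3*(457 - 22)*379 - 1697020 = -3*435*379 - 1697020 = -494595 - 1697020 = -2191615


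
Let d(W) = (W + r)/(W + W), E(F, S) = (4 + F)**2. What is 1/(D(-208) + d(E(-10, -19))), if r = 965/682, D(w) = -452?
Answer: -49104/22169491 ≈ -0.0022149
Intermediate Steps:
r = 965/682 (r = 965*(1/682) = 965/682 ≈ 1.4150)
d(W) = (965/682 + W)/(2*W) (d(W) = (W + 965/682)/(W + W) = (965/682 + W)/((2*W)) = (965/682 + W)*(1/(2*W)) = (965/682 + W)/(2*W))
1/(D(-208) + d(E(-10, -19))) = 1/(-452 + (965 + 682*(4 - 10)**2)/(1364*((4 - 10)**2))) = 1/(-452 + (965 + 682*(-6)**2)/(1364*((-6)**2))) = 1/(-452 + (1/1364)*(965 + 682*36)/36) = 1/(-452 + (1/1364)*(1/36)*(965 + 24552)) = 1/(-452 + (1/1364)*(1/36)*25517) = 1/(-452 + 25517/49104) = 1/(-22169491/49104) = -49104/22169491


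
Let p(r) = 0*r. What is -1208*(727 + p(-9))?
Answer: -878216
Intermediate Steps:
p(r) = 0
-1208*(727 + p(-9)) = -1208*(727 + 0) = -1208*727 = -878216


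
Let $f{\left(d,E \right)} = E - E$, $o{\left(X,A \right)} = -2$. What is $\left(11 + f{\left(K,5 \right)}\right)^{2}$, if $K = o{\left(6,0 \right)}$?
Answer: $121$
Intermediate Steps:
$K = -2$
$f{\left(d,E \right)} = 0$
$\left(11 + f{\left(K,5 \right)}\right)^{2} = \left(11 + 0\right)^{2} = 11^{2} = 121$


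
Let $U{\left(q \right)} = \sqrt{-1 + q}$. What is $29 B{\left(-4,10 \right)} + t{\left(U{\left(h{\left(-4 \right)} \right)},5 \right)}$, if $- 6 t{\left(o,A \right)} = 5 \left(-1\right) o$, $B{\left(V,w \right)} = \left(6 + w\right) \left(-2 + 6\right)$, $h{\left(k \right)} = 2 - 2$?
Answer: $1856 + \frac{5 i}{6} \approx 1856.0 + 0.83333 i$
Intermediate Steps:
$h{\left(k \right)} = 0$ ($h{\left(k \right)} = 2 - 2 = 0$)
$B{\left(V,w \right)} = 24 + 4 w$ ($B{\left(V,w \right)} = \left(6 + w\right) 4 = 24 + 4 w$)
$t{\left(o,A \right)} = \frac{5 o}{6}$ ($t{\left(o,A \right)} = - \frac{5 \left(-1\right) o}{6} = - \frac{\left(-5\right) o}{6} = \frac{5 o}{6}$)
$29 B{\left(-4,10 \right)} + t{\left(U{\left(h{\left(-4 \right)} \right)},5 \right)} = 29 \left(24 + 4 \cdot 10\right) + \frac{5 \sqrt{-1 + 0}}{6} = 29 \left(24 + 40\right) + \frac{5 \sqrt{-1}}{6} = 29 \cdot 64 + \frac{5 i}{6} = 1856 + \frac{5 i}{6}$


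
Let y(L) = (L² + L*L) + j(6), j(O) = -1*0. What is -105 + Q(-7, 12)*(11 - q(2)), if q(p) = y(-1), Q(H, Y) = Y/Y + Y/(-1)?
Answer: -204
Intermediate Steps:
j(O) = 0
Q(H, Y) = 1 - Y (Q(H, Y) = 1 + Y*(-1) = 1 - Y)
y(L) = 2*L² (y(L) = (L² + L*L) + 0 = (L² + L²) + 0 = 2*L² + 0 = 2*L²)
q(p) = 2 (q(p) = 2*(-1)² = 2*1 = 2)
-105 + Q(-7, 12)*(11 - q(2)) = -105 + (1 - 1*12)*(11 - 1*2) = -105 + (1 - 12)*(11 - 2) = -105 - 11*9 = -105 - 99 = -204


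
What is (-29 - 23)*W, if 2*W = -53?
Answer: 1378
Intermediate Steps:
W = -53/2 (W = (1/2)*(-53) = -53/2 ≈ -26.500)
(-29 - 23)*W = (-29 - 23)*(-53/2) = -52*(-53/2) = 1378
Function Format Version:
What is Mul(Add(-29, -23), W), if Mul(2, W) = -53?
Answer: 1378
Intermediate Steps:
W = Rational(-53, 2) (W = Mul(Rational(1, 2), -53) = Rational(-53, 2) ≈ -26.500)
Mul(Add(-29, -23), W) = Mul(Add(-29, -23), Rational(-53, 2)) = Mul(-52, Rational(-53, 2)) = 1378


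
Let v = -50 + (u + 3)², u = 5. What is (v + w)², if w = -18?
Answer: 16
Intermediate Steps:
v = 14 (v = -50 + (5 + 3)² = -50 + 8² = -50 + 64 = 14)
(v + w)² = (14 - 18)² = (-4)² = 16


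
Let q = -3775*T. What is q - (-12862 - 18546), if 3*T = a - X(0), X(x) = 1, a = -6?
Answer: 120649/3 ≈ 40216.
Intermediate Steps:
T = -7/3 (T = (-6 - 1*1)/3 = (-6 - 1)/3 = (⅓)*(-7) = -7/3 ≈ -2.3333)
q = 26425/3 (q = -3775*(-7/3) = 26425/3 ≈ 8808.3)
q - (-12862 - 18546) = 26425/3 - (-12862 - 18546) = 26425/3 - 1*(-31408) = 26425/3 + 31408 = 120649/3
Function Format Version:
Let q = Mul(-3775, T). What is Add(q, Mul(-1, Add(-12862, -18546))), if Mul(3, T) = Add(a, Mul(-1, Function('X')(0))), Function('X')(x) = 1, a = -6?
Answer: Rational(120649, 3) ≈ 40216.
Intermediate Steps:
T = Rational(-7, 3) (T = Mul(Rational(1, 3), Add(-6, Mul(-1, 1))) = Mul(Rational(1, 3), Add(-6, -1)) = Mul(Rational(1, 3), -7) = Rational(-7, 3) ≈ -2.3333)
q = Rational(26425, 3) (q = Mul(-3775, Rational(-7, 3)) = Rational(26425, 3) ≈ 8808.3)
Add(q, Mul(-1, Add(-12862, -18546))) = Add(Rational(26425, 3), Mul(-1, Add(-12862, -18546))) = Add(Rational(26425, 3), Mul(-1, -31408)) = Add(Rational(26425, 3), 31408) = Rational(120649, 3)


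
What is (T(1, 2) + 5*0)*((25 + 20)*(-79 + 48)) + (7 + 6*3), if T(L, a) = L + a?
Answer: -4160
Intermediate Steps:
(T(1, 2) + 5*0)*((25 + 20)*(-79 + 48)) + (7 + 6*3) = ((1 + 2) + 5*0)*((25 + 20)*(-79 + 48)) + (7 + 6*3) = (3 + 0)*(45*(-31)) + (7 + 18) = 3*(-1395) + 25 = -4185 + 25 = -4160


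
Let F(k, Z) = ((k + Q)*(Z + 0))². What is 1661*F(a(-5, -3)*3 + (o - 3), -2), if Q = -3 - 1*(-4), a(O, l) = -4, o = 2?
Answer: 956736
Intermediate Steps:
Q = 1 (Q = -3 + 4 = 1)
F(k, Z) = Z²*(1 + k)² (F(k, Z) = ((k + 1)*(Z + 0))² = ((1 + k)*Z)² = (Z*(1 + k))² = Z²*(1 + k)²)
1661*F(a(-5, -3)*3 + (o - 3), -2) = 1661*((-2)²*(1 + (-4*3 + (2 - 3)))²) = 1661*(4*(1 + (-12 - 1))²) = 1661*(4*(1 - 13)²) = 1661*(4*(-12)²) = 1661*(4*144) = 1661*576 = 956736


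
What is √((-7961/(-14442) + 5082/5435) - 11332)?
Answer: I*√69807707961497779470/78492270 ≈ 106.44*I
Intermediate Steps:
√((-7961/(-14442) + 5082/5435) - 11332) = √((-7961*(-1/14442) + 5082*(1/5435)) - 11332) = √((7961/14442 + 5082/5435) - 11332) = √(116662279/78492270 - 11332) = √(-889357741361/78492270) = I*√69807707961497779470/78492270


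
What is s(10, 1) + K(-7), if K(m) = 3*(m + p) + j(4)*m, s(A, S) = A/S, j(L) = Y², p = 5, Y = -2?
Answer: -24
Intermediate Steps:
j(L) = 4 (j(L) = (-2)² = 4)
K(m) = 15 + 7*m (K(m) = 3*(m + 5) + 4*m = 3*(5 + m) + 4*m = (15 + 3*m) + 4*m = 15 + 7*m)
s(10, 1) + K(-7) = 10/1 + (15 + 7*(-7)) = 10*1 + (15 - 49) = 10 - 34 = -24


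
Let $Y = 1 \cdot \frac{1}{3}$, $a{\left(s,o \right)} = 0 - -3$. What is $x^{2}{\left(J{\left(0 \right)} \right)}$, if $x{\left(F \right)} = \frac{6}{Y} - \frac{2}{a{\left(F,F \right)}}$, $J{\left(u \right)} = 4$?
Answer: $\frac{2704}{9} \approx 300.44$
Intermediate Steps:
$a{\left(s,o \right)} = 3$ ($a{\left(s,o \right)} = 0 + 3 = 3$)
$Y = \frac{1}{3}$ ($Y = 1 \cdot \frac{1}{3} = \frac{1}{3} \approx 0.33333$)
$x{\left(F \right)} = \frac{52}{3}$ ($x{\left(F \right)} = 6 \frac{1}{\frac{1}{3}} - \frac{2}{3} = 6 \cdot 3 - \frac{2}{3} = 18 - \frac{2}{3} = \frac{52}{3}$)
$x^{2}{\left(J{\left(0 \right)} \right)} = \left(\frac{52}{3}\right)^{2} = \frac{2704}{9}$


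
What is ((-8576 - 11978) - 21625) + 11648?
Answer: -30531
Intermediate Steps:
((-8576 - 11978) - 21625) + 11648 = (-20554 - 21625) + 11648 = -42179 + 11648 = -30531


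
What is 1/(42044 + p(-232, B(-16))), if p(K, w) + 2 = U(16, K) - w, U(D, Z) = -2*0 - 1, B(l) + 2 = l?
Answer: 1/42059 ≈ 2.3776e-5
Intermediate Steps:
B(l) = -2 + l
U(D, Z) = -1 (U(D, Z) = 0 - 1 = -1)
p(K, w) = -3 - w (p(K, w) = -2 + (-1 - w) = -3 - w)
1/(42044 + p(-232, B(-16))) = 1/(42044 + (-3 - (-2 - 16))) = 1/(42044 + (-3 - 1*(-18))) = 1/(42044 + (-3 + 18)) = 1/(42044 + 15) = 1/42059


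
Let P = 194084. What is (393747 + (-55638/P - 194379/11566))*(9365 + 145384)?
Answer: 1554234360180782427/25508813 ≈ 6.0929e+10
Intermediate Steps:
(393747 + (-55638/P - 194379/11566))*(9365 + 145384) = (393747 + (-55638/194084 - 194379/11566))*(9365 + 145384) = (393747 + (-55638*1/194084 - 194379*1/11566))*154749 = (393747 + (-2529/8822 - 194379/11566))*154749 = (393747 - 436015488/25508813)*154749 = (10043582576823/25508813)*154749 = 1554234360180782427/25508813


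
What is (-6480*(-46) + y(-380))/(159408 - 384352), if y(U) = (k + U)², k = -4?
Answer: -1638/827 ≈ -1.9807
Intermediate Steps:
y(U) = (-4 + U)²
(-6480*(-46) + y(-380))/(159408 - 384352) = (-6480*(-46) + (-4 - 380)²)/(159408 - 384352) = (298080 + (-384)²)/(-224944) = (298080 + 147456)*(-1/224944) = 445536*(-1/224944) = -1638/827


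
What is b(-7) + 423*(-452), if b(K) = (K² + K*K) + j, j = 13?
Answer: -191085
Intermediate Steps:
b(K) = 13 + 2*K² (b(K) = (K² + K*K) + 13 = (K² + K²) + 13 = 2*K² + 13 = 13 + 2*K²)
b(-7) + 423*(-452) = (13 + 2*(-7)²) + 423*(-452) = (13 + 2*49) - 191196 = (13 + 98) - 191196 = 111 - 191196 = -191085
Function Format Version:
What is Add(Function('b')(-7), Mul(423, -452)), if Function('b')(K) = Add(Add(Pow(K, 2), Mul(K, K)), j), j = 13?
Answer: -191085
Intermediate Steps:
Function('b')(K) = Add(13, Mul(2, Pow(K, 2))) (Function('b')(K) = Add(Add(Pow(K, 2), Mul(K, K)), 13) = Add(Add(Pow(K, 2), Pow(K, 2)), 13) = Add(Mul(2, Pow(K, 2)), 13) = Add(13, Mul(2, Pow(K, 2))))
Add(Function('b')(-7), Mul(423, -452)) = Add(Add(13, Mul(2, Pow(-7, 2))), Mul(423, -452)) = Add(Add(13, Mul(2, 49)), -191196) = Add(Add(13, 98), -191196) = Add(111, -191196) = -191085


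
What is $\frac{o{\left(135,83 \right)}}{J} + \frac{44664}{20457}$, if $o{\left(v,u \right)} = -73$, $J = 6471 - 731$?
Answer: $\frac{84959333}{39141060} \approx 2.1706$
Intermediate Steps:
$J = 5740$
$\frac{o{\left(135,83 \right)}}{J} + \frac{44664}{20457} = - \frac{73}{5740} + \frac{44664}{20457} = \left(-73\right) \frac{1}{5740} + 44664 \cdot \frac{1}{20457} = - \frac{73}{5740} + \frac{14888}{6819} = \frac{84959333}{39141060}$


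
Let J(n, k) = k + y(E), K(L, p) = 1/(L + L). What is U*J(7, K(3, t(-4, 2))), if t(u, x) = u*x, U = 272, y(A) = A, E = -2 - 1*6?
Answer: -6392/3 ≈ -2130.7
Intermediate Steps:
E = -8 (E = -2 - 6 = -8)
K(L, p) = 1/(2*L)
J(n, k) = -8 + k (J(n, k) = k - 8 = -8 + k)
U*J(7, K(3, t(-4, 2))) = 272*(-8 + (½)/3) = 272*(-8 + (½)*(⅓)) = 272*(-8 + ⅙) = 272*(-47/6) = -6392/3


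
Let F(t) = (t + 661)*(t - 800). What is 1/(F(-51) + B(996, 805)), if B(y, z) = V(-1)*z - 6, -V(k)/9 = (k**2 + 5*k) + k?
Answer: -1/482891 ≈ -2.0709e-6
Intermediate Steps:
V(k) = -54*k - 9*k**2 (V(k) = -9*((k**2 + 5*k) + k) = -9*(k**2 + 6*k) = -54*k - 9*k**2)
F(t) = (-800 + t)*(661 + t) (F(t) = (661 + t)*(-800 + t) = (-800 + t)*(661 + t))
B(y, z) = -6 + 45*z (B(y, z) = (-9*(-1)*(6 - 1))*z - 6 = (-9*(-1)*5)*z - 6 = 45*z - 6 = -6 + 45*z)
1/(F(-51) + B(996, 805)) = 1/((-528800 + (-51)**2 - 139*(-51)) + (-6 + 45*805)) = 1/((-528800 + 2601 + 7089) + (-6 + 36225)) = 1/(-519110 + 36219) = 1/(-482891) = -1/482891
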